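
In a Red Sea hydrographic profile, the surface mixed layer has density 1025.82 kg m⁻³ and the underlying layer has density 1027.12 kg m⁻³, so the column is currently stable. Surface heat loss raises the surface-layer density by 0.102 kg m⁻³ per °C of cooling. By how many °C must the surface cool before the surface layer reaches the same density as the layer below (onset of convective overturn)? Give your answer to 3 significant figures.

Density deficit of the surface layer: 1027.12 − 1025.82 = 1.3 kg m⁻³.
Required change = 1.3 / 0.102 = 12.7 °C.

12.7 °C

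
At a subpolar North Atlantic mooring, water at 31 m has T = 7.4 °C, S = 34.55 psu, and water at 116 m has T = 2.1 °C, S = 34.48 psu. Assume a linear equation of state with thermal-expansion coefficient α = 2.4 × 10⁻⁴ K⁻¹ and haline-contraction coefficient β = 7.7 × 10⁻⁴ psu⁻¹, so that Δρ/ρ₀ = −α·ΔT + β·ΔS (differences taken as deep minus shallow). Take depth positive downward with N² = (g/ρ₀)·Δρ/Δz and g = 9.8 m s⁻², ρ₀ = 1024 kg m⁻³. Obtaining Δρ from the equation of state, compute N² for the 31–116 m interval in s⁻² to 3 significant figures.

ΔT = -5.3 K, ΔS = -0.07 psu (deep − shallow).
Δρ/ρ₀ = −αΔT + βΔS = 1.272 × 10⁻³ − 5.39 × 10⁻⁵ = 1.2181 × 10⁻³, so Δρ ≈ 1.247 kg m⁻³.
N² = (g/ρ₀)·Δρ/Δz = g·(Δρ/ρ₀)/Δz = 9.8 × 1.2181 × 10⁻³ / 85 = 1.4044 × 10⁻⁴ s⁻² ≈ 1.40 × 10⁻⁴ s⁻².

1.40 × 10⁻⁴ s⁻²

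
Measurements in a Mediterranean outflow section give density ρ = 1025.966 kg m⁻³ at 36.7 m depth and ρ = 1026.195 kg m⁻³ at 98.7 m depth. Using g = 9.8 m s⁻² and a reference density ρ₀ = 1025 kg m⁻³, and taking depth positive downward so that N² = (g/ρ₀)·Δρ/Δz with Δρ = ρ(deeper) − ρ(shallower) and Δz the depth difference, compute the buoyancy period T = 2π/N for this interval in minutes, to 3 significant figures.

17.6 min

Δρ = 1026.195 − 1025.966 = 0.229 kg m⁻³ over Δz = 98.7 − 36.7 = 62 m.
N² = (9.8/1025) × (0.229/62) = 3.5314 × 10⁻⁵ s⁻².
N = √(3.5314 × 10⁻⁵) = 5.9426 × 10⁻³ rad s⁻¹, so T = 2π/N = 1.0573 × 10³ s = 17.622 min ≈ 17.6 min.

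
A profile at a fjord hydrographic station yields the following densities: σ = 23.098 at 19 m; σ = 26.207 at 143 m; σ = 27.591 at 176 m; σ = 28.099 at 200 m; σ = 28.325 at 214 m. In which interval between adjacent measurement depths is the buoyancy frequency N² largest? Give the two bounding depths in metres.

Compute the density gradient over each adjacent pair:
  19–143 m: Δρ/Δz = 3.109/124 = 0.025 kg m⁻⁴
  143–176 m: Δρ/Δz = 1.384/33 = 0.042 kg m⁻⁴
  176–200 m: Δρ/Δz = 0.508/24 = 0.021 kg m⁻⁴
  200–214 m: Δρ/Δz = 0.226/14 = 0.016 kg m⁻⁴
The largest gradient is in the 143–176 m interval — the pycnocline.

143–176 m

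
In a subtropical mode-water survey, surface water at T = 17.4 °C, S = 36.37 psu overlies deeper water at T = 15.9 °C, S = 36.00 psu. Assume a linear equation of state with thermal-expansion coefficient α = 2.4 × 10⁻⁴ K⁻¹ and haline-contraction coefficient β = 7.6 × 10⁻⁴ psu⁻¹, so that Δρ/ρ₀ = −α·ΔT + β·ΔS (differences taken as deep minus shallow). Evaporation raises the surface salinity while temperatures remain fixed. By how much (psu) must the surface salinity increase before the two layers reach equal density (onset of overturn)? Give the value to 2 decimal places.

Neutral buoyancy requires −α(T_deep − T_surf) + β(S_deep − S_surf′) = 0.
S_surf′ = S_deep − (α/β)·ΔT = 36.00 − (2.4 × 10⁻⁴/7.6 × 10⁻⁴)·(-1.5) = 36.4737 psu.
Increase required: 36.4737 − 36.37 = 0.1037 psu.

0.10 psu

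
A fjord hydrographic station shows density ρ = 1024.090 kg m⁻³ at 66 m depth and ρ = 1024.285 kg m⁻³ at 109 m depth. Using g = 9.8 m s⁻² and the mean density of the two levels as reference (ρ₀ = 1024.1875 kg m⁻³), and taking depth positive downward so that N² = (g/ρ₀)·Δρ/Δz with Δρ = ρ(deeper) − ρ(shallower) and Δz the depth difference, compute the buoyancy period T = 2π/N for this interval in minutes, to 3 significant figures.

Δρ = 1024.285 − 1024.090 = 0.195 kg m⁻³ over Δz = 109 − 66 = 43 m.
N² = (9.8/1024.1875) × (0.195/43) = 4.3392 × 10⁻⁵ s⁻².
N = √(4.3392 × 10⁻⁵) = 6.5873 × 10⁻³ rad s⁻¹, so T = 2π/N = 953.83 s = 15.897 min ≈ 15.9 min.

15.9 min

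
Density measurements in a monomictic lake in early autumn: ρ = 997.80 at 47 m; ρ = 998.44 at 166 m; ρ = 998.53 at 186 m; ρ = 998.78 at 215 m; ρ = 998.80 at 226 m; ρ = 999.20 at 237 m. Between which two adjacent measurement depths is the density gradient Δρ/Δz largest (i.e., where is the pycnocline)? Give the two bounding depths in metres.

Compute the density gradient over each adjacent pair:
  47–166 m: Δρ/Δz = 0.64/119 = 5.4 × 10⁻³ kg m⁻⁴
  166–186 m: Δρ/Δz = 0.09/20 = 4.5 × 10⁻³ kg m⁻⁴
  186–215 m: Δρ/Δz = 0.25/29 = 8.6 × 10⁻³ kg m⁻⁴
  215–226 m: Δρ/Δz = 0.02/11 = 1.8 × 10⁻³ kg m⁻⁴
  226–237 m: Δρ/Δz = 0.40/11 = 0.036 kg m⁻⁴
The largest gradient is in the 226–237 m interval — the pycnocline.

226–237 m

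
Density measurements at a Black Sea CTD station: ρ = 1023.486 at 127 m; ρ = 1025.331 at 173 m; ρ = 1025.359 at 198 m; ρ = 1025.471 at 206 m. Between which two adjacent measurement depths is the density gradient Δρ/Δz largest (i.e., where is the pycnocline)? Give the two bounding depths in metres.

Compute the density gradient over each adjacent pair:
  127–173 m: Δρ/Δz = 1.845/46 = 0.040 kg m⁻⁴
  173–198 m: Δρ/Δz = 0.028/25 = 1.1 × 10⁻³ kg m⁻⁴
  198–206 m: Δρ/Δz = 0.112/8 = 0.014 kg m⁻⁴
The largest gradient is in the 127–173 m interval — the pycnocline.

127–173 m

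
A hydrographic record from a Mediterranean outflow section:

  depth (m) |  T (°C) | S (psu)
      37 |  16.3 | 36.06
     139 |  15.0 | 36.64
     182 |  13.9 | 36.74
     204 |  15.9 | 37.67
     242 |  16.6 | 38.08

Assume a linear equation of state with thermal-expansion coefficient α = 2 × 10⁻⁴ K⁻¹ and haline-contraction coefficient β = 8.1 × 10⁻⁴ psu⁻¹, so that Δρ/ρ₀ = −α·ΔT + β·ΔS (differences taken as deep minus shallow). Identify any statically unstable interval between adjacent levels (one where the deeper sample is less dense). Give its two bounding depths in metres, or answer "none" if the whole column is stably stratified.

none

Evaluate Δρ/ρ₀ = −αΔT + βΔS across each adjacent pair:
  37–139 m: −αΔT+βΔS = −(2 × 10⁻⁴)(-1.3)+(8.1 × 10⁻⁴)(+0.58) = 7.3 × 10⁻⁴ → stable
  139–182 m: −αΔT+βΔS = −(2 × 10⁻⁴)(-1.1)+(8.1 × 10⁻⁴)(+0.10) = 3.0 × 10⁻⁴ → stable
  182–204 m: −αΔT+βΔS = −(2 × 10⁻⁴)(+2.0)+(8.1 × 10⁻⁴)(+0.93) = 3.5 × 10⁻⁴ → stable
  204–242 m: −αΔT+βΔS = −(2 × 10⁻⁴)(+0.7)+(8.1 × 10⁻⁴)(+0.41) = 1.9 × 10⁻⁴ → stable
Every interval has Δρ > 0: the column is stably stratified throughout.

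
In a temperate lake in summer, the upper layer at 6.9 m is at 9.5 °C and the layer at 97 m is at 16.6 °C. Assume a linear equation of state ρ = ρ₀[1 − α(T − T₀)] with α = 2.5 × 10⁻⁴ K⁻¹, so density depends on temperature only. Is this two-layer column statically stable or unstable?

ΔT = 16.6 − 9.5 = +7.1 K, so Δρ/ρ₀ = −αΔT = -1.775 × 10⁻³.
Δρ/ρ₀ < 0, so Δρ < 0: deeper water is lighter → statically unstable; the column would overturn.

unstable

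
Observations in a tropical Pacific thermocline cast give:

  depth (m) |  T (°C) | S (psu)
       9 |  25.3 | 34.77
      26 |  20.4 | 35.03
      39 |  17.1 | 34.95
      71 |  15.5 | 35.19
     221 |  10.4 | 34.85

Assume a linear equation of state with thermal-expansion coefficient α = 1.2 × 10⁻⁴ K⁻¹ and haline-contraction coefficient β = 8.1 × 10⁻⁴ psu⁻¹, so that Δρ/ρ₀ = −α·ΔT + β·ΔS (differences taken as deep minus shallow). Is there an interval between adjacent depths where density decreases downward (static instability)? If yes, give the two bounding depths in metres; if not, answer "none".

none

Evaluate Δρ/ρ₀ = −αΔT + βΔS across each adjacent pair:
  9–26 m: −αΔT+βΔS = −(1.2 × 10⁻⁴)(-4.9)+(8.1 × 10⁻⁴)(+0.26) = 8.0 × 10⁻⁴ → stable
  26–39 m: −αΔT+βΔS = −(1.2 × 10⁻⁴)(-3.3)+(8.1 × 10⁻⁴)(-0.08) = 3.3 × 10⁻⁴ → stable
  39–71 m: −αΔT+βΔS = −(1.2 × 10⁻⁴)(-1.6)+(8.1 × 10⁻⁴)(+0.24) = 3.9 × 10⁻⁴ → stable
  71–221 m: −αΔT+βΔS = −(1.2 × 10⁻⁴)(-5.1)+(8.1 × 10⁻⁴)(-0.34) = 3.4 × 10⁻⁴ → stable
Every interval has Δρ > 0: the column is stably stratified throughout.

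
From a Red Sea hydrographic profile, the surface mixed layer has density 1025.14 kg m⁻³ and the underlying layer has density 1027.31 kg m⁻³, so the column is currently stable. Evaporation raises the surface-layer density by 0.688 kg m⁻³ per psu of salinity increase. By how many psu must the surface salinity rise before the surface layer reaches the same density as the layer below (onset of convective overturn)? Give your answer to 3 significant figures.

Density deficit of the surface layer: 1027.31 − 1025.14 = 2.17 kg m⁻³.
Required change = 2.17 / 0.688 = 3.15 psu.

3.15 psu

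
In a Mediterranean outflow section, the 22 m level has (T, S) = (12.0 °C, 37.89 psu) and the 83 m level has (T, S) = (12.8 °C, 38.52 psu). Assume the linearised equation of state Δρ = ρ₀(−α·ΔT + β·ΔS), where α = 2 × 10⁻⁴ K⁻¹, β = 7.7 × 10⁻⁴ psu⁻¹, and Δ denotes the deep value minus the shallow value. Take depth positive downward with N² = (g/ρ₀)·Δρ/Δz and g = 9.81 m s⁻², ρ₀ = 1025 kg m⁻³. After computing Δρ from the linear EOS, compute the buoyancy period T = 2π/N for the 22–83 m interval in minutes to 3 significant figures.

14.5 min

ΔT = +0.8 K, ΔS = +0.63 psu (deep − shallow).
Δρ/ρ₀ = −αΔT + βΔS = -1.60 × 10⁻⁴ + 4.851 × 10⁻⁴ = 3.251 × 10⁻⁴, so Δρ ≈ 0.3332 kg m⁻³.
N² = (g/ρ₀)·Δρ/Δz = g·(Δρ/ρ₀)/Δz = 9.81 × 3.251 × 10⁻⁴ / 61 = 5.2282 × 10⁻⁵ s⁻².
N = √(5.2282 × 10⁻⁵) = 7.2306 × 10⁻³ rad s⁻¹ → T = 2π/N = 868.97 s = 14.483 min ≈ 14.5 min.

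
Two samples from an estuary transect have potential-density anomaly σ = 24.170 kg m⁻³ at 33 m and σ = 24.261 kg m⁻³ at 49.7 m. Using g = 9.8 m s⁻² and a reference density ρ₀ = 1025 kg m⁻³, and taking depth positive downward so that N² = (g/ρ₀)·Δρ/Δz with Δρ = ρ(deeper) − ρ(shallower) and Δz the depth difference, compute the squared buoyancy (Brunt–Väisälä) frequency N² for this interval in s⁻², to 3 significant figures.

5.21 × 10⁻⁵ s⁻²

Δρ = 1024.261 − 1024.170 = 0.091 kg m⁻³ over Δz = 49.7 − 33 = 16.7 m.
N² = (9.8/1025) × (0.091/16.7) = 5.2099 × 10⁻⁵ s⁻² ≈ 5.21 × 10⁻⁵ s⁻².
Since Δρ > 0 the layer is stably stratified.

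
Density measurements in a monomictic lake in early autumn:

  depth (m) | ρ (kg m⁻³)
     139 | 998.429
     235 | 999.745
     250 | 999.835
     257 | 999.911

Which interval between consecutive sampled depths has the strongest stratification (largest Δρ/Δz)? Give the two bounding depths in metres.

Compute the density gradient over each adjacent pair:
  139–235 m: Δρ/Δz = 1.316/96 = 0.014 kg m⁻⁴
  235–250 m: Δρ/Δz = 0.090/15 = 6.0 × 10⁻³ kg m⁻⁴
  250–257 m: Δρ/Δz = 0.076/7 = 0.011 kg m⁻⁴
The largest gradient is in the 139–235 m interval — the pycnocline.

139–235 m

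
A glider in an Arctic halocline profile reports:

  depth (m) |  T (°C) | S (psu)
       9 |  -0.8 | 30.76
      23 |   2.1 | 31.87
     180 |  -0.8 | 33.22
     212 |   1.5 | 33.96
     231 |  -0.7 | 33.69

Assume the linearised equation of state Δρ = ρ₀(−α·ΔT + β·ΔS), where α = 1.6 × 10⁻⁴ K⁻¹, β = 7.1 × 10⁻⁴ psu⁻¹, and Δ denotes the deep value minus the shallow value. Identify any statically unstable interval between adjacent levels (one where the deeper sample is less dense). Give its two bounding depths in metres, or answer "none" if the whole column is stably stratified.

none

Evaluate Δρ/ρ₀ = −αΔT + βΔS across each adjacent pair:
  9–23 m: −αΔT+βΔS = −(1.6 × 10⁻⁴)(+2.9)+(7.1 × 10⁻⁴)(+1.11) = 3.2 × 10⁻⁴ → stable
  23–180 m: −αΔT+βΔS = −(1.6 × 10⁻⁴)(-2.9)+(7.1 × 10⁻⁴)(+1.35) = 1.4 × 10⁻³ → stable
  180–212 m: −αΔT+βΔS = −(1.6 × 10⁻⁴)(+2.3)+(7.1 × 10⁻⁴)(+0.74) = 1.6 × 10⁻⁴ → stable
  212–231 m: −αΔT+βΔS = −(1.6 × 10⁻⁴)(-2.2)+(7.1 × 10⁻⁴)(-0.27) = 1.6 × 10⁻⁴ → stable
Every interval has Δρ > 0: the column is stably stratified throughout.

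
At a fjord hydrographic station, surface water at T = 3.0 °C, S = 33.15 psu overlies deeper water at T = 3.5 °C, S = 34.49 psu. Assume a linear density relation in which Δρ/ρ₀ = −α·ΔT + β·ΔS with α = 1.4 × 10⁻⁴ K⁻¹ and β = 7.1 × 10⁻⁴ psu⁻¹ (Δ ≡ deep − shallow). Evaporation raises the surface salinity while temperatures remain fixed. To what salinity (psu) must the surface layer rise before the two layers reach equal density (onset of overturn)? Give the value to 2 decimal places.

34.39 psu

Neutral buoyancy requires −α(T_deep − T_surf) + β(S_deep − S_surf′) = 0.
S_surf′ = S_deep − (α/β)·ΔT = 34.49 − (1.4 × 10⁻⁴/7.1 × 10⁻⁴)·(+0.5) = 34.3914 psu.
Increase required: 34.3914 − 33.15 = 1.2414 psu.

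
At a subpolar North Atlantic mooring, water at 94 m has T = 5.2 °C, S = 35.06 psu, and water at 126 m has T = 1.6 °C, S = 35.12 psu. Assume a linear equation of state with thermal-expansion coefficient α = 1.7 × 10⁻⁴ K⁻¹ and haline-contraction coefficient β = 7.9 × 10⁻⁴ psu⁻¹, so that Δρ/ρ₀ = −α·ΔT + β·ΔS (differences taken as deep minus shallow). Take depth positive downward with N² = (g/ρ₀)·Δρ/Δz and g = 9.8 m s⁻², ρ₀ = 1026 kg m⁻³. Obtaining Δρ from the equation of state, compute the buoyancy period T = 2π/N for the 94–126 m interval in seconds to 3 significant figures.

ΔT = -3.6 K, ΔS = +0.06 psu (deep − shallow).
Δρ/ρ₀ = −αΔT + βΔS = 6.12 × 10⁻⁴ + 4.74 × 10⁻⁵ = 6.594 × 10⁻⁴, so Δρ ≈ 0.6765 kg m⁻³.
N² = (g/ρ₀)·Δρ/Δz = g·(Δρ/ρ₀)/Δz = 9.8 × 6.594 × 10⁻⁴ / 32 = 2.0194 × 10⁻⁴ s⁻².
N = √(2.0194 × 10⁻⁴) = 0.014211 rad s⁻¹ → T = 2π/N = 442.14 s ≈ 442 s.

442 s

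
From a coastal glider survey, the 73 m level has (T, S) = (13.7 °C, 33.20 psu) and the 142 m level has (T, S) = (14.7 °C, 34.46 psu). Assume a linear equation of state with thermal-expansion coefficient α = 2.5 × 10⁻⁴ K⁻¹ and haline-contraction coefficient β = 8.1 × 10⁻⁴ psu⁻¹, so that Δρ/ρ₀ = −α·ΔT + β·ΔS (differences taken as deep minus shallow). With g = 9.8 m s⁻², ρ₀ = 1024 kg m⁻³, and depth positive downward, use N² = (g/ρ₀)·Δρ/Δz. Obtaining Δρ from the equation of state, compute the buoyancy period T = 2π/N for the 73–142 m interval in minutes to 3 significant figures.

ΔT = +1.0 K, ΔS = +1.26 psu (deep − shallow).
Δρ/ρ₀ = −αΔT + βΔS = -2.50 × 10⁻⁴ + 1.0206 × 10⁻³ = 7.706 × 10⁻⁴, so Δρ ≈ 0.7891 kg m⁻³.
N² = (g/ρ₀)·Δρ/Δz = g·(Δρ/ρ₀)/Δz = 9.8 × 7.706 × 10⁻⁴ / 69 = 1.0945 × 10⁻⁴ s⁻².
N = √(1.0945 × 10⁻⁴) = 0.010462 rad s⁻¹ → T = 2π/N = 600.57 s = 10.010 min ≈ 10.0 min.

10.0 min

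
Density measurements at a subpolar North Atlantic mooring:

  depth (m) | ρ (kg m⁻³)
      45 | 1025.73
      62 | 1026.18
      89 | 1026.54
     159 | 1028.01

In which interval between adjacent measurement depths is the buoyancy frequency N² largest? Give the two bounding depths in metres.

Compute the density gradient over each adjacent pair:
  45–62 m: Δρ/Δz = 0.45/17 = 0.026 kg m⁻⁴
  62–89 m: Δρ/Δz = 0.36/27 = 0.013 kg m⁻⁴
  89–159 m: Δρ/Δz = 1.47/70 = 0.021 kg m⁻⁴
The largest gradient is in the 45–62 m interval — the pycnocline.

45–62 m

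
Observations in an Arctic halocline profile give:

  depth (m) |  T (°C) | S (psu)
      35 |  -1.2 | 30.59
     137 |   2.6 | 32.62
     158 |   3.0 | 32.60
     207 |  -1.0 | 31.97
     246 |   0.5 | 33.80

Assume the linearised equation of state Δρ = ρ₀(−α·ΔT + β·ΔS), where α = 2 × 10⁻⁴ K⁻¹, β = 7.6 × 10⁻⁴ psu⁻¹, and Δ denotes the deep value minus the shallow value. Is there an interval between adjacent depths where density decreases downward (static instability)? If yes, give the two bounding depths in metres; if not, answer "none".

Evaluate Δρ/ρ₀ = −αΔT + βΔS across each adjacent pair:
  35–137 m: −αΔT+βΔS = −(2 × 10⁻⁴)(+3.8)+(7.6 × 10⁻⁴)(+2.03) = 7.8 × 10⁻⁴ → stable
  137–158 m: −αΔT+βΔS = −(2 × 10⁻⁴)(+0.4)+(7.6 × 10⁻⁴)(-0.02) = -9.5 × 10⁻⁵ → UNSTABLE
  158–207 m: −αΔT+βΔS = −(2 × 10⁻⁴)(-4.0)+(7.6 × 10⁻⁴)(-0.63) = 3.2 × 10⁻⁴ → stable
  207–246 m: −αΔT+βΔS = −(2 × 10⁻⁴)(+1.5)+(7.6 × 10⁻⁴)(+1.83) = 1.1 × 10⁻³ → stable
The 137–158 m interval has Δρ < 0: lighter water underlies denser water.

137–158 m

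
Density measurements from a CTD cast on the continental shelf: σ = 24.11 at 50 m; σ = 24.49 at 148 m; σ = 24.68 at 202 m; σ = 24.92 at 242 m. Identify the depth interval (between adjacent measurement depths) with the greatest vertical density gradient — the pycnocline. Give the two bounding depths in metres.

Compute the density gradient over each adjacent pair:
  50–148 m: Δρ/Δz = 0.38/98 = 3.9 × 10⁻³ kg m⁻⁴
  148–202 m: Δρ/Δz = 0.19/54 = 3.5 × 10⁻³ kg m⁻⁴
  202–242 m: Δρ/Δz = 0.24/40 = 6.0 × 10⁻³ kg m⁻⁴
The largest gradient is in the 202–242 m interval — the pycnocline.

202–242 m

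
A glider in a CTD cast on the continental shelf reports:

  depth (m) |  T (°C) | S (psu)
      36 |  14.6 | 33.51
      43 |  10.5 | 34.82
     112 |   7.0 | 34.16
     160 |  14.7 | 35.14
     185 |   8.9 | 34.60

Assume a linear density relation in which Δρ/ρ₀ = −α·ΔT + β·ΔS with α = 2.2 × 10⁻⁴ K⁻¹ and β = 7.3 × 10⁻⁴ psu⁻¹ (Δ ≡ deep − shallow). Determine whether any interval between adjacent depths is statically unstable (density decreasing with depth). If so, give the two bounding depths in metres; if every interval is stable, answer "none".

Evaluate Δρ/ρ₀ = −αΔT + βΔS across each adjacent pair:
  36–43 m: −αΔT+βΔS = −(2.2 × 10⁻⁴)(-4.1)+(7.3 × 10⁻⁴)(+1.31) = 1.9 × 10⁻³ → stable
  43–112 m: −αΔT+βΔS = −(2.2 × 10⁻⁴)(-3.5)+(7.3 × 10⁻⁴)(-0.66) = 2.9 × 10⁻⁴ → stable
  112–160 m: −αΔT+βΔS = −(2.2 × 10⁻⁴)(+7.7)+(7.3 × 10⁻⁴)(+0.98) = -9.8 × 10⁻⁴ → UNSTABLE
  160–185 m: −αΔT+βΔS = −(2.2 × 10⁻⁴)(-5.8)+(7.3 × 10⁻⁴)(-0.54) = 8.8 × 10⁻⁴ → stable
The 112–160 m interval has Δρ < 0: lighter water underlies denser water.

112–160 m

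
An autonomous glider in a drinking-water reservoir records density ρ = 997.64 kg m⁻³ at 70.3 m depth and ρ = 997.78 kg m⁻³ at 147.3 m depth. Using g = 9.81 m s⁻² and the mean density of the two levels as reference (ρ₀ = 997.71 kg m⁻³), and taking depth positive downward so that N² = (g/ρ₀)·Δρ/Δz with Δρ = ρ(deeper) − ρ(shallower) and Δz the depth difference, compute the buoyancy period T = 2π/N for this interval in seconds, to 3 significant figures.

1.49 × 10³ s

Δρ = 997.78 − 997.64 = 0.14 kg m⁻³ over Δz = 147.3 − 70.3 = 77 m.
N² = (9.81/997.71) × (0.14/77) = 1.7877 × 10⁻⁵ s⁻².
N = √(1.7877 × 10⁻⁵) = 4.2281 × 10⁻³ rad s⁻¹, so T = 2π/N = 1.4861 × 10³ s ≈ 1.49 × 10³ s.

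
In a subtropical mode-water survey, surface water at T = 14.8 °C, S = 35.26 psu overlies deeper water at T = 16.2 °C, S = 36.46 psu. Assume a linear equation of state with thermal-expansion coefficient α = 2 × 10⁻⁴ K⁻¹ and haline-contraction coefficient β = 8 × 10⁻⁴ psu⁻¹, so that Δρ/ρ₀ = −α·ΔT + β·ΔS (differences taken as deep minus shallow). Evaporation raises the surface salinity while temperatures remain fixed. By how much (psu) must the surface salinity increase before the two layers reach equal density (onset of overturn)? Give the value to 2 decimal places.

Neutral buoyancy requires −α(T_deep − T_surf) + β(S_deep − S_surf′) = 0.
S_surf′ = S_deep − (α/β)·ΔT = 36.46 − (2 × 10⁻⁴/8 × 10⁻⁴)·(+1.4) = 36.1100 psu.
Increase required: 36.1100 − 35.26 = 0.8500 psu.

0.85 psu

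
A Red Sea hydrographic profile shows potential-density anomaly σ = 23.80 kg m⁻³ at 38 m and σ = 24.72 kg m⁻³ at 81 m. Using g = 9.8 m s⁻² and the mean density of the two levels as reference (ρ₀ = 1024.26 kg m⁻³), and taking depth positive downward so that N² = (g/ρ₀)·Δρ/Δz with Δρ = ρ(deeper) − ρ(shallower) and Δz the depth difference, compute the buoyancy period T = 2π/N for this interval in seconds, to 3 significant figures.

439 s

Δρ = 1024.72 − 1023.80 = 0.92 kg m⁻³ over Δz = 81 − 38 = 43 m.
N² = (9.8/1024.26) × (0.92/43) = 2.0471 × 10⁻⁴ s⁻².
N = √(2.0471 × 10⁻⁴) = 0.014308 rad s⁻¹, so T = 2π/N = 439.14 s ≈ 439 s.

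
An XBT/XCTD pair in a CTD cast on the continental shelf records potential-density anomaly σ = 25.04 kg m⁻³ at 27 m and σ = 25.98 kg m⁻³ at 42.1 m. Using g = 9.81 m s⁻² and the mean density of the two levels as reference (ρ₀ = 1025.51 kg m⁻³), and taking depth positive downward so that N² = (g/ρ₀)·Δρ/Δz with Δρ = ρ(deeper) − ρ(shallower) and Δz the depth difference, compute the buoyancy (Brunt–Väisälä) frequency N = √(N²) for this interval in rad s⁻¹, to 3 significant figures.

0.0244 rad s⁻¹

Δρ = 1025.98 − 1025.04 = 0.94 kg m⁻³ over Δz = 42.1 − 27 = 15.1 m.
N² = (9.81/1025.51) × (0.94/15.1) = 5.9550 × 10⁻⁴ s⁻².
N = √(5.9550 × 10⁻⁴) = 0.024403 rad s⁻¹ ≈ 0.0244 rad s⁻¹.
N² > 0, so the interval is statically stable.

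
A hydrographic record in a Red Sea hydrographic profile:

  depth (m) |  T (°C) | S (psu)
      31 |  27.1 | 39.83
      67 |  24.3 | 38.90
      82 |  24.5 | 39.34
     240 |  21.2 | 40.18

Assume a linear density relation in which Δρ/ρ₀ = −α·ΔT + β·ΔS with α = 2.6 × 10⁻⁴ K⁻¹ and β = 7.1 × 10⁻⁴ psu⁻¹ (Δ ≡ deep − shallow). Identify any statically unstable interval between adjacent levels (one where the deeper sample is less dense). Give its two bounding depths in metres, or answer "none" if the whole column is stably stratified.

none

Evaluate Δρ/ρ₀ = −αΔT + βΔS across each adjacent pair:
  31–67 m: −αΔT+βΔS = −(2.6 × 10⁻⁴)(-2.8)+(7.1 × 10⁻⁴)(-0.93) = 6.8 × 10⁻⁵ → stable
  67–82 m: −αΔT+βΔS = −(2.6 × 10⁻⁴)(+0.2)+(7.1 × 10⁻⁴)(+0.44) = 2.6 × 10⁻⁴ → stable
  82–240 m: −αΔT+βΔS = −(2.6 × 10⁻⁴)(-3.3)+(7.1 × 10⁻⁴)(+0.84) = 1.5 × 10⁻³ → stable
Every interval has Δρ > 0: the column is stably stratified throughout.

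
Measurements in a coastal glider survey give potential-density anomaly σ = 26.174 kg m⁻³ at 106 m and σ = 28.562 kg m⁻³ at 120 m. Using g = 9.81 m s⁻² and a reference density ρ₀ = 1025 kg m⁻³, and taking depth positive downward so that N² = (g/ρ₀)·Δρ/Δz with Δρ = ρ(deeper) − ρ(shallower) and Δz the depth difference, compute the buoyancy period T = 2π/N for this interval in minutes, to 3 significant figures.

Δρ = 1028.562 − 1026.174 = 2.388 kg m⁻³ over Δz = 120 − 106 = 14 m.
N² = (9.81/1025) × (2.388/14) = 1.6325 × 10⁻³ s⁻².
N = √(1.6325 × 10⁻³) = 0.040404 rad s⁻¹, so T = 2π/N = 155.51 s = 2.5918 min ≈ 2.59 min.

2.59 min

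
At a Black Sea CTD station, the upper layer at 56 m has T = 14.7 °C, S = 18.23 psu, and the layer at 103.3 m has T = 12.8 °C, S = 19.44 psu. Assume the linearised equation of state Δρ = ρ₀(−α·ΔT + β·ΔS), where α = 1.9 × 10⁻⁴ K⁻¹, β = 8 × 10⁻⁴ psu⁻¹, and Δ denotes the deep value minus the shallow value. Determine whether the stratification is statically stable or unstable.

stable

ΔT = 12.8 − 14.7 = -1.9 K and ΔS = 19.44 − 18.23 = +1.21 psu (deep − shallow).
−αΔT = 3.61 × 10⁻⁴; βΔS = 9.68 × 10⁻⁴; sum Δρ/ρ₀ = 1.329 × 10⁻³.
Δρ/ρ₀ > 0, so Δρ > 0: deeper water is denser → statically stable.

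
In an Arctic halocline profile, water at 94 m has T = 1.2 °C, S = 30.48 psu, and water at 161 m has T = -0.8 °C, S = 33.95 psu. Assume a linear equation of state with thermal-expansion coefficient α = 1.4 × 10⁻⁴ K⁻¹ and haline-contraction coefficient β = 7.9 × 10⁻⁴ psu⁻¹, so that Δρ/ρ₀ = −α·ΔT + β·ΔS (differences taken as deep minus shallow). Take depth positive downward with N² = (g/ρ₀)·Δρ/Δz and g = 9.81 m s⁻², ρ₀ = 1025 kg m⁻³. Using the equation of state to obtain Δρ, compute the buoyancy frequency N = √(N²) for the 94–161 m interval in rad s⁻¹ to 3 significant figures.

0.0210 rad s⁻¹

ΔT = -2.0 K, ΔS = +3.47 psu (deep − shallow).
Δρ/ρ₀ = −αΔT + βΔS = 2.80 × 10⁻⁴ + 2.7413 × 10⁻³ = 3.0213 × 10⁻³, so Δρ ≈ 3.097 kg m⁻³.
N² = (g/ρ₀)·Δρ/Δz = g·(Δρ/ρ₀)/Δz = 9.81 × 3.0213 × 10⁻³ / 67 = 4.4237 × 10⁻⁴ s⁻².
N = √(4.4237 × 10⁻⁴) = 0.021033 rad s⁻¹ ≈ 0.0210 rad s⁻¹.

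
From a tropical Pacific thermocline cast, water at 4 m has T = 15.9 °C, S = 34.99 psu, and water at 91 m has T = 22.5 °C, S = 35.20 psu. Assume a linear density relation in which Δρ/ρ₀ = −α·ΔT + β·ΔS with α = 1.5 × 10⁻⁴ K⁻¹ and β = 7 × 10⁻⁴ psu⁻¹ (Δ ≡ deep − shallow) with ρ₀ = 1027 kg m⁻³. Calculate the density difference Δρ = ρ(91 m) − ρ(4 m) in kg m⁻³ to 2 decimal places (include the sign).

ΔT = +6.6 K, ΔS = +0.21 psu (deep − shallow).
Δρ/ρ₀ = −(1.5 × 10⁻⁴)(+6.6) + (7 × 10⁻⁴)(+0.21) = -8.43 × 10⁻⁴.
Δρ = 1027 × (-8.43 × 10⁻⁴) = -0.87 kg m⁻³.
Negative Δρ: lighter below, statically unstable.

-0.87 kg m⁻³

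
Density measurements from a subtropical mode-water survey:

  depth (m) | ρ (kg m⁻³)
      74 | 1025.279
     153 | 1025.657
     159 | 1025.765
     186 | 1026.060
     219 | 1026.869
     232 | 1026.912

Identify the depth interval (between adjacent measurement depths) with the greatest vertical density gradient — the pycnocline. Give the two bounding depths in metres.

Compute the density gradient over each adjacent pair:
  74–153 m: Δρ/Δz = 0.378/79 = 4.8 × 10⁻³ kg m⁻⁴
  153–159 m: Δρ/Δz = 0.108/6 = 0.018 kg m⁻⁴
  159–186 m: Δρ/Δz = 0.295/27 = 0.011 kg m⁻⁴
  186–219 m: Δρ/Δz = 0.809/33 = 0.025 kg m⁻⁴
  219–232 m: Δρ/Δz = 0.043/13 = 3.3 × 10⁻³ kg m⁻⁴
The largest gradient is in the 186–219 m interval — the pycnocline.

186–219 m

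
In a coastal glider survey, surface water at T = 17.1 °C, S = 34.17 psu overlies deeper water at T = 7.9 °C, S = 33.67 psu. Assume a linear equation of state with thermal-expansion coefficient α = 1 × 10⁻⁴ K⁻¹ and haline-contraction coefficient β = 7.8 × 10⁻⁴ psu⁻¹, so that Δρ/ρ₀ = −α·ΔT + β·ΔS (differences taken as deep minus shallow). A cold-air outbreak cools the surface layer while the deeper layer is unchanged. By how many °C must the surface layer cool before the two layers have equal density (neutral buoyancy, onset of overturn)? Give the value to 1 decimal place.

Neutral buoyancy requires Δρ = 0, i.e. −α(T_deep − T_surf′) + β(S_deep − S_surf) = 0.
T_surf′ = T_deep − (β/α)·ΔS = 7.9 − (7.8 × 10⁻⁴/1 × 10⁻⁴)·(-0.50) = 11.800 °C.
Cooling required: 17.1 − (11.800) = 5.300 °C.

5.3 °C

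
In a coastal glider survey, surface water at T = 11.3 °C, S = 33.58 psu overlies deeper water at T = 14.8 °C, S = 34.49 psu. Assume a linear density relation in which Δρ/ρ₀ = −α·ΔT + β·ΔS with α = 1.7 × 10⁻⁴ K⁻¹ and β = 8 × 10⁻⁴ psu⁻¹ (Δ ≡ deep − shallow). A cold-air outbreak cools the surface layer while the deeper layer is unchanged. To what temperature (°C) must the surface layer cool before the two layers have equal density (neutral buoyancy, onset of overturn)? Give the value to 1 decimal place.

Neutral buoyancy requires Δρ = 0, i.e. −α(T_deep − T_surf′) + β(S_deep − S_surf) = 0.
T_surf′ = T_deep − (β/α)·ΔS = 14.8 − (8 × 10⁻⁴/1.7 × 10⁻⁴)·(+0.91) = 10.518 °C.
Cooling required: 11.3 − (10.518) = 0.782 °C.

10.5 °C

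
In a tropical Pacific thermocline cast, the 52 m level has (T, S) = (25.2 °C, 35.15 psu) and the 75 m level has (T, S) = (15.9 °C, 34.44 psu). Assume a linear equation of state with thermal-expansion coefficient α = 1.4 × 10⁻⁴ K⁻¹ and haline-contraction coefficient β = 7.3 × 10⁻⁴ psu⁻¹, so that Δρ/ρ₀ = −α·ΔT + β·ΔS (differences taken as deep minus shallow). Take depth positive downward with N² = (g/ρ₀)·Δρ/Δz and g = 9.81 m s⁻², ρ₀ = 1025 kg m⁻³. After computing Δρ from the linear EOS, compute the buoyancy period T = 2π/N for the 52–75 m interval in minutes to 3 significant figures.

ΔT = -9.3 K, ΔS = -0.71 psu (deep − shallow).
Δρ/ρ₀ = −αΔT + βΔS = 1.302 × 10⁻³ − 5.183 × 10⁻⁴ = 7.837 × 10⁻⁴, so Δρ ≈ 0.8033 kg m⁻³.
N² = (g/ρ₀)·Δρ/Δz = g·(Δρ/ρ₀)/Δz = 9.81 × 7.837 × 10⁻⁴ / 23 = 3.3427 × 10⁻⁴ s⁻².
N = √(3.3427 × 10⁻⁴) = 0.018283 rad s⁻¹ → T = 2π/N = 343.66 s = 5.7277 min ≈ 5.73 min.

5.73 min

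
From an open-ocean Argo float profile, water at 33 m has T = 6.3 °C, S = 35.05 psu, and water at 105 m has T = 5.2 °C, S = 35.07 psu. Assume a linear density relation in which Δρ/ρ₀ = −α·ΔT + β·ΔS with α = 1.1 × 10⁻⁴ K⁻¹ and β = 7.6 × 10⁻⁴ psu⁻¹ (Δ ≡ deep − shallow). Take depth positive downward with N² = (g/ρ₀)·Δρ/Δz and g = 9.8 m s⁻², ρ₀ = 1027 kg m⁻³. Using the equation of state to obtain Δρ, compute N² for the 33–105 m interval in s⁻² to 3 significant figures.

1.85 × 10⁻⁵ s⁻²

ΔT = -1.1 K, ΔS = +0.02 psu (deep − shallow).
Δρ/ρ₀ = −αΔT + βΔS = 1.21 × 10⁻⁴ + 1.52 × 10⁻⁵ = 1.362 × 10⁻⁴, so Δρ ≈ 0.1399 kg m⁻³.
N² = (g/ρ₀)·Δρ/Δz = g·(Δρ/ρ₀)/Δz = 9.8 × 1.362 × 10⁻⁴ / 72 = 1.8538 × 10⁻⁵ s⁻² ≈ 1.85 × 10⁻⁵ s⁻².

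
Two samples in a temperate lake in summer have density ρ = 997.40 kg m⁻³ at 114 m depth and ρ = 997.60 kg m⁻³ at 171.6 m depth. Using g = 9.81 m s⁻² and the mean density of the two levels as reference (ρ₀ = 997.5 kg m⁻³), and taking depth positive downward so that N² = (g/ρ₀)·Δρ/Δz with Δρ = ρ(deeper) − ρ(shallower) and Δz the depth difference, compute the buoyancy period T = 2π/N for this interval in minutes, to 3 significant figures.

Δρ = 997.60 − 997.40 = 0.20 kg m⁻³ over Δz = 171.6 − 114 = 57.6 m.
N² = (9.81/997.5) × (0.20/57.6) = 3.4148 × 10⁻⁵ s⁻².
N = √(3.4148 × 10⁻⁵) = 5.8436 × 10⁻³ rad s⁻¹, so T = 2π/N = 1.0752 × 10³ s = 17.920 min ≈ 17.9 min.

17.9 min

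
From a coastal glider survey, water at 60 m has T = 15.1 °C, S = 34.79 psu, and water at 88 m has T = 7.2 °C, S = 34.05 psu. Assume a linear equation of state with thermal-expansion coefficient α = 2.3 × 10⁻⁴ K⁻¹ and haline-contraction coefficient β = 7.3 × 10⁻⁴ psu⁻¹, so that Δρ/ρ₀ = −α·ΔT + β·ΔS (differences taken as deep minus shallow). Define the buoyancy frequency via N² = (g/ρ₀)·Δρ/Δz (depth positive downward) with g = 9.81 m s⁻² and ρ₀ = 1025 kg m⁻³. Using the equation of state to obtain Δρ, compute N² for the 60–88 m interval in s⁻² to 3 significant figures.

ΔT = -7.9 K, ΔS = -0.74 psu (deep − shallow).
Δρ/ρ₀ = −αΔT + βΔS = 1.817 × 10⁻³ − 5.402 × 10⁻⁴ = 1.2768 × 10⁻³, so Δρ ≈ 1.309 kg m⁻³.
N² = (g/ρ₀)·Δρ/Δz = g·(Δρ/ρ₀)/Δz = 9.81 × 1.2768 × 10⁻³ / 28 = 4.4734 × 10⁻⁴ s⁻² ≈ 4.47 × 10⁻⁴ s⁻².

4.47 × 10⁻⁴ s⁻²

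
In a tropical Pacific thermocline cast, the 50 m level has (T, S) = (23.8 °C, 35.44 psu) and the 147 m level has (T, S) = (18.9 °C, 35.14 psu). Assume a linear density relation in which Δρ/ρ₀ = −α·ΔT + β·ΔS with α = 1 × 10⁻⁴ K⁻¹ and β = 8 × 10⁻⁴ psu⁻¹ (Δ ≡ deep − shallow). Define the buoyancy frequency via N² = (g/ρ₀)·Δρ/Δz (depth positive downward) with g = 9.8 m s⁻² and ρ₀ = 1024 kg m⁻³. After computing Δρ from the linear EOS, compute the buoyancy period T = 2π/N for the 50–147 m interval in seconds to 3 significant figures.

1.25 × 10³ s

ΔT = -4.9 K, ΔS = -0.30 psu (deep − shallow).
Δρ/ρ₀ = −αΔT + βΔS = 4.90 × 10⁻⁴ − 2.40 × 10⁻⁴ = 2.50 × 10⁻⁴, so Δρ ≈ 0.2560 kg m⁻³.
N² = (g/ρ₀)·Δρ/Δz = g·(Δρ/ρ₀)/Δz = 9.8 × 2.50 × 10⁻⁴ / 97 = 2.5258 × 10⁻⁵ s⁻².
N = √(2.5258 × 10⁻⁵) = 5.0257 × 10⁻³ rad s⁻¹ → T = 2π/N = 1.2502 × 10³ s ≈ 1.25 × 10³ s.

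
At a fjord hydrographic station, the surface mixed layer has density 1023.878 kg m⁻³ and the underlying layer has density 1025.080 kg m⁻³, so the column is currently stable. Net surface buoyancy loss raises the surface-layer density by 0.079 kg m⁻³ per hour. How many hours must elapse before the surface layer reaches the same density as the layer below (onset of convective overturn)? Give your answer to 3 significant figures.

15.2 hours

Density deficit of the surface layer: 1025.080 − 1023.878 = 1.202 kg m⁻³.
Required change = 1.202 / 0.079 = 15.2 hours.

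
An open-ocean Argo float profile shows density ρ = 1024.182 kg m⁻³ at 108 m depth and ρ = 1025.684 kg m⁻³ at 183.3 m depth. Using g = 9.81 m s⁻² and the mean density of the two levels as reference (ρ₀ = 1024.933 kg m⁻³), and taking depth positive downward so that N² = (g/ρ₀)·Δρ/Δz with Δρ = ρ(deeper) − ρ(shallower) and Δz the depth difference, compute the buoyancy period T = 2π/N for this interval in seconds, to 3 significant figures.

Δρ = 1025.684 − 1024.182 = 1.502 kg m⁻³ over Δz = 183.3 − 108 = 75.3 m.
N² = (9.81/1024.933) × (1.502/75.3) = 1.9092 × 10⁻⁴ s⁻².
N = √(1.9092 × 10⁻⁴) = 0.013817 rad s⁻¹, so T = 2π/N = 454.74 s ≈ 455 s.

455 s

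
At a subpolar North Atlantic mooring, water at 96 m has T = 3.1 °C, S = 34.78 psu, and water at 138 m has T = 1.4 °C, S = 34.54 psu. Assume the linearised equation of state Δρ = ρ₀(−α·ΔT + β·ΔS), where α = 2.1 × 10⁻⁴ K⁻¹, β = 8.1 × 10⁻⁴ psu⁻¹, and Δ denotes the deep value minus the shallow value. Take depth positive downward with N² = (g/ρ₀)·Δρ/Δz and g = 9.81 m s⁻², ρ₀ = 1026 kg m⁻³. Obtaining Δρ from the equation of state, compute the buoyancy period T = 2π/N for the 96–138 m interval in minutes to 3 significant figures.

17.0 min

ΔT = -1.7 K, ΔS = -0.24 psu (deep − shallow).
Δρ/ρ₀ = −αΔT + βΔS = 3.57 × 10⁻⁴ − 1.944 × 10⁻⁴ = 1.626 × 10⁻⁴, so Δρ ≈ 0.1668 kg m⁻³.
N² = (g/ρ₀)·Δρ/Δz = g·(Δρ/ρ₀)/Δz = 9.81 × 1.626 × 10⁻⁴ / 42 = 3.7979 × 10⁻⁵ s⁻².
N = √(3.7979 × 10⁻⁵) = 6.1627 × 10⁻³ rad s⁻¹ → T = 2π/N = 1.0196 × 10³ s = 16.993 min ≈ 17.0 min.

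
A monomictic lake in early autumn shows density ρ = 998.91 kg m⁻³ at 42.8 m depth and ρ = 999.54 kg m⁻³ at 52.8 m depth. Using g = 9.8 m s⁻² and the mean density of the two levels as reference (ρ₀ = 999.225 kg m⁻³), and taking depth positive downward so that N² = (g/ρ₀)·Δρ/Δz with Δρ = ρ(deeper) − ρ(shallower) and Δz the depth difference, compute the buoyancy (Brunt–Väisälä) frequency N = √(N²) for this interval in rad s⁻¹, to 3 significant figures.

Δρ = 999.54 − 998.91 = 0.63 kg m⁻³ over Δz = 52.8 − 42.8 = 10 m.
N² = (9.8/999.225) × (0.63/10) = 6.1788 × 10⁻⁴ s⁻².
N = √(6.1788 × 10⁻⁴) = 0.024857 rad s⁻¹ ≈ 0.0249 rad s⁻¹.

0.0249 rad s⁻¹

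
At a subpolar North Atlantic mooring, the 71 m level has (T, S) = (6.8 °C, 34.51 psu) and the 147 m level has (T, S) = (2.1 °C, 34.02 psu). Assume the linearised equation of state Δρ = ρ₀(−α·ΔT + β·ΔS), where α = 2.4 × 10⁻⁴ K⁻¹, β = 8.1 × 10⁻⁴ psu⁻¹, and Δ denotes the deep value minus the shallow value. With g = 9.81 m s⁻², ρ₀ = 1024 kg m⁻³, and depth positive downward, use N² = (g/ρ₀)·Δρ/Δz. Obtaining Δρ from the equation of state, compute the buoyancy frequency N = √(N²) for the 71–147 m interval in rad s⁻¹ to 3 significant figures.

9.71 × 10⁻³ rad s⁻¹

ΔT = -4.7 K, ΔS = -0.49 psu (deep − shallow).
Δρ/ρ₀ = −αΔT + βΔS = 1.128 × 10⁻³ − 3.969 × 10⁻⁴ = 7.311 × 10⁻⁴, so Δρ ≈ 0.7486 kg m⁻³.
N² = (g/ρ₀)·Δρ/Δz = g·(Δρ/ρ₀)/Δz = 9.81 × 7.311 × 10⁻⁴ / 76 = 9.4370 × 10⁻⁵ s⁻².
N = √(9.4370 × 10⁻⁵) = 9.7144 × 10⁻³ rad s⁻¹ ≈ 9.71 × 10⁻³ rad s⁻¹.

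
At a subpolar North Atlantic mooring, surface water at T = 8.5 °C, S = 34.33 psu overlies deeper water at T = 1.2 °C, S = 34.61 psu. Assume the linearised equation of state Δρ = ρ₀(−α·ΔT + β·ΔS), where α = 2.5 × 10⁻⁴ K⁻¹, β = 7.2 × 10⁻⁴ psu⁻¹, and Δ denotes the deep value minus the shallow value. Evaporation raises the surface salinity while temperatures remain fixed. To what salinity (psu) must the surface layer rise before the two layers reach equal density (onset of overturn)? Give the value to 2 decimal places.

Neutral buoyancy requires −α(T_deep − T_surf) + β(S_deep − S_surf′) = 0.
S_surf′ = S_deep − (α/β)·ΔT = 34.61 − (2.5 × 10⁻⁴/7.2 × 10⁻⁴)·(-7.3) = 37.1447 psu.
Increase required: 37.1447 − 34.33 = 2.8147 psu.

37.14 psu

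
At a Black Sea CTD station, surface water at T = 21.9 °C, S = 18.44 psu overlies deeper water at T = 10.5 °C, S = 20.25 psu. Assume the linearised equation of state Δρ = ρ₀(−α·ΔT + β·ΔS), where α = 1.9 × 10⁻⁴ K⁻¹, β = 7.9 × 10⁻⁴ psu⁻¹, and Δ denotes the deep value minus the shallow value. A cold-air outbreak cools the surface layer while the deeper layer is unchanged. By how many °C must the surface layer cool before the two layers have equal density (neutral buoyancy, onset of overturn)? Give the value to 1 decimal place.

18.9 °C

Neutral buoyancy requires Δρ = 0, i.e. −α(T_deep − T_surf′) + β(S_deep − S_surf) = 0.
T_surf′ = T_deep − (β/α)·ΔS = 10.5 − (7.9 × 10⁻⁴/1.9 × 10⁻⁴)·(+1.81) = 2.974 °C.
Cooling required: 21.9 − (2.974) = 18.926 °C.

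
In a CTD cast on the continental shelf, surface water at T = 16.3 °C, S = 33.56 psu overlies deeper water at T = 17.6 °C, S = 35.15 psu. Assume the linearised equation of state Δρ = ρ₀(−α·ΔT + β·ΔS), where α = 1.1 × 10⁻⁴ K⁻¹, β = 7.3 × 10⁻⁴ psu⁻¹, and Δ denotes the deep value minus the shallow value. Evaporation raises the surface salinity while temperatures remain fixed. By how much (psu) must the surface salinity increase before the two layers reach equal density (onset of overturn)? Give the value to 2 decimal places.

Neutral buoyancy requires −α(T_deep − T_surf) + β(S_deep − S_surf′) = 0.
S_surf′ = S_deep − (α/β)·ΔT = 35.15 − (1.1 × 10⁻⁴/7.3 × 10⁻⁴)·(+1.3) = 34.9541 psu.
Increase required: 34.9541 − 33.56 = 1.3941 psu.

1.39 psu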